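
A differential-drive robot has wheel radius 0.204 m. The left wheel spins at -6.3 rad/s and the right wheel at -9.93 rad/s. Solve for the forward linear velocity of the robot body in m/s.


v = r*(wR + wL)/2 = 0.204*(-9.93 + -6.3)/2 = -1.6555

-1.6555 m/s


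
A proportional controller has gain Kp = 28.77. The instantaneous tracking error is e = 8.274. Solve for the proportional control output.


u_P = Kp * e = 28.77 * 8.274 = 238.0430

238.0430


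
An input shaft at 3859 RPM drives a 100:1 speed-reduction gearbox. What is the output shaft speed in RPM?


omega_out = omega_in / N = 3859 / 100 = 38.5900

38.5900 RPM


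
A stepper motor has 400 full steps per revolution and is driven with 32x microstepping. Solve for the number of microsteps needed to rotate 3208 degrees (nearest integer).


step_size = 360/(400*32) = 360/12800 = 0.028125 deg
n = 3208/(360/12800) = 3208*12800/360 = 114062.2222 -> 114062

114062 steps


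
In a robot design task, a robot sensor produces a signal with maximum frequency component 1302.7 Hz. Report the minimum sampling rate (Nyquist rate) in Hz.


f_s,min = 2*f_max = 2*1302.7 = 2605.4000

2605.4000 Hz


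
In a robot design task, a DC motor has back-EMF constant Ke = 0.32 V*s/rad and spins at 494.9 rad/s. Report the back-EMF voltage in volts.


V_emf = Ke * omega = 0.32*494.9 = 158.3680

158.3680 V


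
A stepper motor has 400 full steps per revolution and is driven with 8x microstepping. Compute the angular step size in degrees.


step = 360/(400*8) = 360/3200 = 0.1125

0.1125 degrees


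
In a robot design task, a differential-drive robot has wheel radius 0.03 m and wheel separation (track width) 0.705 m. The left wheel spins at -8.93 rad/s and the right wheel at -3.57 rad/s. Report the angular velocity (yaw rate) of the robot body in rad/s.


omega = r*(wR - wL)/L = 0.03*(-3.57 - (-8.93))/0.705 = 0.2281

0.2281 rad/s


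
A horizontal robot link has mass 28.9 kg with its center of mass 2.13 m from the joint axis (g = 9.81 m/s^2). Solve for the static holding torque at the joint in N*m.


tau = m*g*L = 28.9 * 9.81 * 2.13 = 603.8742

603.8742 N*m


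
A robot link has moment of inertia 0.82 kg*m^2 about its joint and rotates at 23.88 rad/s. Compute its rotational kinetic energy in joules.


KE = (1/2)*I*omega^2 = 0.5*0.82*23.88^2 = 233.8043

233.8043 J


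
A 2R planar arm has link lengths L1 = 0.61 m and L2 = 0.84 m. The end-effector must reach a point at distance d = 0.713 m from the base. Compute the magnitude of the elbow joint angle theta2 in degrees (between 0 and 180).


cos(th2) = (d^2 - L1^2 - L2^2)/(2*L1*L2) = (0.713^2 - 0.61^2 - 0.84^2)/(2*0.61*0.84) = -0.55555328
th2 = acos(-0.55555328) = 123.7488 deg

123.7488 degrees


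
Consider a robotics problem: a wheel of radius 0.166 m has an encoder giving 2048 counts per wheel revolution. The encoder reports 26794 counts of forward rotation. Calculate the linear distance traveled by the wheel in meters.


revs = 26794/2048 = 13.083008
d = revs * 2*pi*r = 13.083008 * 2*pi*0.166 = 13.6457

13.6457 m


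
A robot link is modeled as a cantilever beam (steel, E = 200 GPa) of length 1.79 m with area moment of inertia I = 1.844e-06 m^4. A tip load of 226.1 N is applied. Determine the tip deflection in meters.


delta = F*L^3/(3*E*I) = 226.1*1.79^3/(3*2.000e+11*1.844e-06)
      = 1296.7601479/1106400 = 0.0012

0.0012 m


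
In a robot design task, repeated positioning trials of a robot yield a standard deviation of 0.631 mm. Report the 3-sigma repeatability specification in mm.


repeatability = 3*sigma = 3*0.631 = 1.8930

1.8930 mm


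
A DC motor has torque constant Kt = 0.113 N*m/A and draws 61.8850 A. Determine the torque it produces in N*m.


tau = Kt * I = 0.113*61.8850 = 6.9930

6.9930 N*m


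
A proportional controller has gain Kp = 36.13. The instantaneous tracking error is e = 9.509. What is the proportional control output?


u_P = Kp * e = 36.13 * 9.509 = 343.5602

343.5602


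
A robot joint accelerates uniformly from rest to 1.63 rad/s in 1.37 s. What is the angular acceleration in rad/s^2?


alpha = delta_omega / t = 1.63 / 1.37 = 1.1898

1.1898 rad/s^2


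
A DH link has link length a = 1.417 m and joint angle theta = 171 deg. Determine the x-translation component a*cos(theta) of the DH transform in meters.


a*cos(theta) = 1.417*cos(171 deg) = -1.3996

-1.3996 m


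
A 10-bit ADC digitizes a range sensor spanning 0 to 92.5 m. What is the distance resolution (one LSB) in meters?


res = range / 2^n = 92.5/2^10 = 92.5/1024 = 0.0903

0.0903 m


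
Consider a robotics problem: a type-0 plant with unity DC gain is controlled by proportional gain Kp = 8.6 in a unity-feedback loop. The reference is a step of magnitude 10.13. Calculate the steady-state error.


e_ss = R/(1 + Kp) = 10.13/(1 + 8.6) = 10.13/9.6000 = 1.0552

1.0552


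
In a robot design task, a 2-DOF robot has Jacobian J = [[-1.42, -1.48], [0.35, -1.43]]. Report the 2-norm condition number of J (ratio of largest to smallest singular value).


JJ^T eigenvalues: trace(JJ^T) = 6.3742, det(JJ^T) = det(J)^2 = 6.49536196
s_max^2 = (6.3742 + sqrt(14.64897780))/2 = 5.10079915
s_min^2 = (6.3742 - sqrt(14.64897780))/2 = 1.27340085
kappa = s_max/s_min = sqrt(5.10079915/1.27340085) = 2.0014

2.0014


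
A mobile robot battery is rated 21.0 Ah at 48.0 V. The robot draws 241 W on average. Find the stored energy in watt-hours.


E = capacity * V = 21.0*48.0 = 1008.0000

1008.0000 Wh


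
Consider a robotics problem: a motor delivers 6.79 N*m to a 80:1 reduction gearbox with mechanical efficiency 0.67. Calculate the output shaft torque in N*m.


tau_out = tau_in * N * eta = 6.79 * 80 * 0.67 = 363.9440

363.9440 N*m


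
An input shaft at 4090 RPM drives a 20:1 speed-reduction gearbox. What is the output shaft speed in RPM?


omega_out = omega_in / N = 4090 / 20 = 204.5000

204.5000 RPM


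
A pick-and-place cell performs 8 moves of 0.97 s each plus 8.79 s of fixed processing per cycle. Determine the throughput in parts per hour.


T_cycle = 8*0.97 + 8.79 = 16.5500 s
rate = 3600/T = 217.5227

217.5227 parts/hour


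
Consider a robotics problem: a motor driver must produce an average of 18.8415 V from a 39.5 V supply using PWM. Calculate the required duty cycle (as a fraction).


D = V_avg/V_supply = 18.8415/39.5 = 0.4770

0.4770


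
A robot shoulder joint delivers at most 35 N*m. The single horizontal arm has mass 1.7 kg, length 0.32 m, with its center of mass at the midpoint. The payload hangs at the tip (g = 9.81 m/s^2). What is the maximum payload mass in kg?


tau_arm = m_arm*g*(L/2) = 1.7*9.81*0.32/2 = 2.6683 N*m
tau_payload = tau_max - tau_arm = 35 - 2.6683 = 32.3317
m_payload = tau_payload / (g*L) = 32.3317 / (9.81*0.32) = 10.2993

10.2993 kg


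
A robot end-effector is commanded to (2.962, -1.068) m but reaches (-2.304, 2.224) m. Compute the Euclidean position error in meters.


dx = -2.304 - (2.962) = -5.2660, dy = 2.224 - (-1.068) = 3.2920
err = sqrt(27.730756 + 10.837264) = 6.2103

6.2103 m


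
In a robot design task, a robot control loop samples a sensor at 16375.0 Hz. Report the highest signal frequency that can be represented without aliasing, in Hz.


f_max = f_s/2 = 16375.0/2 = 8187.5000

8187.5000 Hz


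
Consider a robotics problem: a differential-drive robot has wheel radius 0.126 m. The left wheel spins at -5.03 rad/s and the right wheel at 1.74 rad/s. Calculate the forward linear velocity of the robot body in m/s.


v = r*(wR + wL)/2 = 0.126*(1.74 + -5.03)/2 = -0.2073

-0.2073 m/s


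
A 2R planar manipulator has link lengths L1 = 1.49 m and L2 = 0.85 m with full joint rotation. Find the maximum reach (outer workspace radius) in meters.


r_max = L1 + L2 = 1.49 + 0.85 = 2.3400

2.3400 m


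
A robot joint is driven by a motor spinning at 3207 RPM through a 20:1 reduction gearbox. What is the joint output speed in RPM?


omega_joint = omega_motor / N = 3207 / 20 = 160.3500

160.3500 RPM


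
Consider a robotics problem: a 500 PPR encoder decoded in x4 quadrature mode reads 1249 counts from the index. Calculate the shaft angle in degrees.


angle = counts * 360 / (PPR*4) = 1249 * 360 / 2000 = 224.8200

224.8200 degrees


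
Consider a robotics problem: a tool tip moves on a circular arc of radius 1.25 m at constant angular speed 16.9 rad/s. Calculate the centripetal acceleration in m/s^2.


a_c = omega^2 * r = 16.9^2 * 1.25 = 357.0125

357.0125 m/s^2


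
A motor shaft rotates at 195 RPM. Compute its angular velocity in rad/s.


omega = 195 * 2*pi/60 = 20.4204

20.4204 rad/s


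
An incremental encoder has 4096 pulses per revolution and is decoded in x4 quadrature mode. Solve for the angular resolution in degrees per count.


resolution = 360 / (PPR * 4) = 360 / 16384 = 0.0220

0.0220 degrees


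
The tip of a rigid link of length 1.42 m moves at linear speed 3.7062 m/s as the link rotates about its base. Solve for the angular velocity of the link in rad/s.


omega = v / L = 3.7062 / 1.42 = 2.6100

2.6100 rad/s


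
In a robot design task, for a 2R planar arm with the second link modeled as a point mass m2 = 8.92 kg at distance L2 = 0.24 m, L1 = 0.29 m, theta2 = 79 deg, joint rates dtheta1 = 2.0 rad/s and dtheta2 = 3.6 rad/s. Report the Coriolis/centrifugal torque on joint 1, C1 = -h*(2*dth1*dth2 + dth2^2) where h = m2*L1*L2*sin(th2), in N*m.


h = m2*L1*L2*sin(th2) = 8.92*0.29*0.24*sin(79 deg) = 0.609426
C1 = -h*(2*2.0*3.6 + 3.6^2) = -0.609426*27.3600 = -16.6739

-16.6739 N*m


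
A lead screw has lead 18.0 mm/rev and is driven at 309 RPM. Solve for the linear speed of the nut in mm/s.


v = lead * (RPM/60) = 18.0*309/60 = 92.7000

92.7000 mm/s


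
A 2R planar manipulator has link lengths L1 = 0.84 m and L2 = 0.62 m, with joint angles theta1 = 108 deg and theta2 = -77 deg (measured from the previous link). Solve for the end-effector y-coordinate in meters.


y = L1*sin(th1) + L2*sin(th1+th2) = 0.84*sin(108 deg) + 0.62*sin(31 deg) = 1.1182

1.1182 m


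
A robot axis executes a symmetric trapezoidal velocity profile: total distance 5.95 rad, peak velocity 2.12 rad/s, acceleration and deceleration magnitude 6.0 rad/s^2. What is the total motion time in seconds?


t_acc = v/a = 2.12/6.0 = 0.353333 s
d_acc = v^2/(2a) = 0.374533 rad (each ramp)
d_cruise = 5.95 - 2*0.374533 = 5.200934 rad
t_cruise = 5.200934/2.12 = 2.453271 s
t_total = 2*0.353333 + 2.453271 = 3.1599

3.1599 s


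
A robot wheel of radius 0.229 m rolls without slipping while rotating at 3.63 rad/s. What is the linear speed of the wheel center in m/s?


v = omega * r = 3.63 * 0.229 = 0.8313

0.8313 m/s


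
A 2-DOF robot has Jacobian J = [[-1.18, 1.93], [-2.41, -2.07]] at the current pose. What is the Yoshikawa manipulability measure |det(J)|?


det(J) = -1.18*-2.07 - (1.93)*(-2.41) = 7.0939
|det(J)| = 7.0939

7.0939


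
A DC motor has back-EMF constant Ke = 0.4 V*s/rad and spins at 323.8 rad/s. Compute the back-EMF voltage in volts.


V_emf = Ke * omega = 0.4*323.8 = 129.5200

129.5200 V


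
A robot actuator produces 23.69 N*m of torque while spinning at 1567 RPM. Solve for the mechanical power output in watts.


omega = 1567 * 2*pi/60 = 164.095856 rad/s
P = tau * omega = 23.69 * 164.095856 = 3887.4308

3887.4308 W


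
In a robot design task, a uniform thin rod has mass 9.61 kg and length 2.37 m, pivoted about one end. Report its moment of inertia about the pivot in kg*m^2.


I = (1/3)*m*L^2 = (1/3)*9.61*2.37^2 = 17.9928

17.9928 kg*m^2


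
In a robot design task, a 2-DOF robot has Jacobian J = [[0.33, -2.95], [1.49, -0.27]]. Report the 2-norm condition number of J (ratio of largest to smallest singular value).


JJ^T eigenvalues: trace(JJ^T) = 11.1044, det(JJ^T) = det(J)^2 = 18.54508096
s_max^2 = (11.1044 + sqrt(49.12737552))/2 = 9.05674617
s_min^2 = (11.1044 - sqrt(49.12737552))/2 = 2.04765383
kappa = s_max/s_min = sqrt(9.05674617/2.04765383) = 2.1031

2.1031


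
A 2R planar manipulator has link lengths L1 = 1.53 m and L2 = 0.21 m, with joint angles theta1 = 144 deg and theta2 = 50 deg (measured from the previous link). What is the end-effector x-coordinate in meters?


x = L1*cos(th1) + L2*cos(th1+th2) = 1.53*cos(144 deg) + 0.21*cos(194 deg) = -1.4416

-1.4416 m


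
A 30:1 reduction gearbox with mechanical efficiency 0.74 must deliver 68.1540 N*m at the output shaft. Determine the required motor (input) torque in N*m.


tau_in = tau_out / (N * eta) = 68.1540 / (30 * 0.74) = 3.0700

3.0700 N*m


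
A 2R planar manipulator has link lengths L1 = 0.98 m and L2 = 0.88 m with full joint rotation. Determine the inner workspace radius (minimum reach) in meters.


r_min = |L1 - L2| = |0.98 - 0.88| = 0.1000

0.1000 m


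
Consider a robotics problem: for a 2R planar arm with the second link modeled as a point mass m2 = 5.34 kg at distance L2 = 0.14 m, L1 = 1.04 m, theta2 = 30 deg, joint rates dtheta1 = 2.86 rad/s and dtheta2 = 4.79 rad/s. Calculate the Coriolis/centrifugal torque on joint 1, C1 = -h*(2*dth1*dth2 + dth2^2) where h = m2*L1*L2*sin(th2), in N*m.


h = m2*L1*L2*sin(th2) = 5.34*1.04*0.14*sin(30 deg) = 0.388752
C1 = -h*(2*2.86*4.79 + 4.79^2) = -0.388752*50.3429 = -19.5709

-19.5709 N*m


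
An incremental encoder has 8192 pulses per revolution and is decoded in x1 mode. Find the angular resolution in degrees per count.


resolution = 360 / (PPR * 1) = 360 / 8192 = 0.0439

0.0439 degrees


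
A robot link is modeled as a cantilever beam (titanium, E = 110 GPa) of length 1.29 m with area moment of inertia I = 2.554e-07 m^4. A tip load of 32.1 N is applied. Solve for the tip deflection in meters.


delta = F*L^3/(3*E*I) = 32.1*1.29^3/(3*1.100e+11*2.554e-07)
      = 68.9087169/84282 = 8.1760e-04

8.1760e-04 m


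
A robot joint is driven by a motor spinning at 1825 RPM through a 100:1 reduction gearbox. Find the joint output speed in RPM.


omega_joint = omega_motor / N = 1825 / 100 = 18.2500

18.2500 RPM


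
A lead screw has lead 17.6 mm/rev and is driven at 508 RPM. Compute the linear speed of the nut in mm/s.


v = lead * (RPM/60) = 17.6*508/60 = 149.0133

149.0133 mm/s


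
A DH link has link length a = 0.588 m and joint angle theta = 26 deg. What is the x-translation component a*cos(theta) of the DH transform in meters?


a*cos(theta) = 0.588*cos(26 deg) = 0.5285

0.5285 m


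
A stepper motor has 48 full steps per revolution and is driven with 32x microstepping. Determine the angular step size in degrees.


step = 360/(48*32) = 360/1536 = 0.2344

0.2344 degrees


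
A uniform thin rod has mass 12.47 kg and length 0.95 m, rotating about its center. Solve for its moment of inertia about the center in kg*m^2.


I = (1/12)*m*L^2 = (1/12)*12.47*0.95^2 = 0.9378

0.9378 kg*m^2


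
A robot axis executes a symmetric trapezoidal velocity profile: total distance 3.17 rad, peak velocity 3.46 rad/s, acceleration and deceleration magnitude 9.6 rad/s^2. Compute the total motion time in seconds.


t_acc = v/a = 3.46/9.6 = 0.360417 s
d_acc = v^2/(2a) = 0.623521 rad (each ramp)
d_cruise = 3.17 - 2*0.623521 = 1.922958 rad
t_cruise = 1.922958/3.46 = 0.555768 s
t_total = 2*0.360417 + 0.555768 = 1.2766

1.2766 s


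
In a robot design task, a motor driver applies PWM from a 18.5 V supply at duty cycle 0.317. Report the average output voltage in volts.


V_avg = V_supply * D = 18.5*0.317 = 5.8645

5.8645 V


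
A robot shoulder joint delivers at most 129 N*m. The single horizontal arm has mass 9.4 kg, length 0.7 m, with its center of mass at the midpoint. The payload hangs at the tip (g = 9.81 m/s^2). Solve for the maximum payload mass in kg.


tau_arm = m_arm*g*(L/2) = 9.4*9.81*0.7/2 = 32.2749 N*m
tau_payload = tau_max - tau_arm = 129 - 32.2749 = 96.7251
m_payload = tau_payload / (g*L) = 96.7251 / (9.81*0.7) = 14.0855

14.0855 kg


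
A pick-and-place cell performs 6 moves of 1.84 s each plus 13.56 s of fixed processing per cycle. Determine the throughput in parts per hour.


T_cycle = 6*1.84 + 13.56 = 24.6000 s
rate = 3600/T = 146.3415

146.3415 parts/hour


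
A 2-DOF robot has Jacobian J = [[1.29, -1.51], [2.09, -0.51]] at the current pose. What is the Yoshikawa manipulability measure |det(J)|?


det(J) = 1.29*-0.51 - (-1.51)*(2.09) = 2.4980
|det(J)| = 2.4980

2.4980


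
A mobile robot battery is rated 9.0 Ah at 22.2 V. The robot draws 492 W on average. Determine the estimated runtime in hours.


E = 9.0*22.2 = 199.8000 Wh
t = E/P = 199.8000/492 = 0.4061

0.4061 hours


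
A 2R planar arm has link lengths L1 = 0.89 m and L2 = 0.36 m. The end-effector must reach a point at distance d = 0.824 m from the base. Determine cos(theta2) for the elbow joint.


cos(th2) = (d^2 - L1^2 - L2^2)/(2*L1*L2) = (0.824^2 - 0.89^2 - 0.36^2)/(2*0.89*0.36) = -0.3788

-0.3788


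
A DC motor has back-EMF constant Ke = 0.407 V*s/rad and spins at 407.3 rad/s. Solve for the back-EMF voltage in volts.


V_emf = Ke * omega = 0.407*407.3 = 165.7711

165.7711 V


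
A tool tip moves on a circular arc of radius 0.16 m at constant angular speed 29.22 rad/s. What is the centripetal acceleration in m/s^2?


a_c = omega^2 * r = 29.22^2 * 0.16 = 136.6093

136.6093 m/s^2


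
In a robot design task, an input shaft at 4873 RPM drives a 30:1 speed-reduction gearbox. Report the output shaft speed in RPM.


omega_out = omega_in / N = 4873 / 30 = 162.4333

162.4333 RPM


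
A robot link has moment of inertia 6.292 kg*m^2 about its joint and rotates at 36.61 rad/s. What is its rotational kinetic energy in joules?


KE = (1/2)*I*omega^2 = 0.5*6.292*36.61^2 = 4216.5589

4216.5589 J


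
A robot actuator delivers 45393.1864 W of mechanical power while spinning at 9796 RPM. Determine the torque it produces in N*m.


omega = 9796 * 2*pi/60 = 1025.834721 rad/s
tau = P / omega = 45393.1864 / 1025.834721 = 44.2500

44.2500 N*m


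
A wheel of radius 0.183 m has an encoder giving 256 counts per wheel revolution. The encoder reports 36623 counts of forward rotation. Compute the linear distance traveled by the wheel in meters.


revs = 36623/256 = 143.058594
d = revs * 2*pi*r = 143.058594 * 2*pi*0.183 = 164.4920

164.4920 m


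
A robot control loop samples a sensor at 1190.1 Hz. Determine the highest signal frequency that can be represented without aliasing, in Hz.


f_max = f_s/2 = 1190.1/2 = 595.0500

595.0500 Hz


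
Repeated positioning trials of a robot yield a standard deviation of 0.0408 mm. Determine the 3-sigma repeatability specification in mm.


repeatability = 3*sigma = 3*0.0408 = 0.1224

0.1224 mm


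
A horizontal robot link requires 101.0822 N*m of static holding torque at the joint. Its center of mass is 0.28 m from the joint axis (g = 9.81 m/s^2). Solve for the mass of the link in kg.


m = tau / (g*L) = 101.0822 / (9.81 * 0.28) = 36.8000

36.8000 kg


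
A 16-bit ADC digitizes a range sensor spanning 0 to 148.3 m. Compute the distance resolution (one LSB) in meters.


res = range / 2^n = 148.3/2^16 = 148.3/65536 = 0.0023

0.0023 m


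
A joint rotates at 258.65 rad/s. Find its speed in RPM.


RPM = 258.65 * 60/(2*pi) = 2469.9256

2469.9256 RPM


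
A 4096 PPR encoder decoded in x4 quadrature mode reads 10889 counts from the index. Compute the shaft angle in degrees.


angle = counts * 360 / (PPR*4) = 10889 * 360 / 16384 = 239.2603

239.2603 degrees


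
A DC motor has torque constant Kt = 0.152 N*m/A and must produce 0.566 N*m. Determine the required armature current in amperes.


I = tau / Kt = 0.566/0.152 = 3.7237

3.7237 A


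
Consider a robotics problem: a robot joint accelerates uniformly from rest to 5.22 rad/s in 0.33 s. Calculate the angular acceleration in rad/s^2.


alpha = delta_omega / t = 5.22 / 0.33 = 15.8182

15.8182 rad/s^2


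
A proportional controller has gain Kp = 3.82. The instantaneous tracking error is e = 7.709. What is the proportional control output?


u_P = Kp * e = 3.82 * 7.709 = 29.4484

29.4484


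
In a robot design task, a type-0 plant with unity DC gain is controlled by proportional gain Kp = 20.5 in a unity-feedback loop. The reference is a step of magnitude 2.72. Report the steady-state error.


e_ss = R/(1 + Kp) = 2.72/(1 + 20.5) = 2.72/21.5000 = 0.1265

0.1265


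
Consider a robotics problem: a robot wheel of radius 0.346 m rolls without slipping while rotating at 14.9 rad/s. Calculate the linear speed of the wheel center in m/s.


v = omega * r = 14.9 * 0.346 = 5.1554

5.1554 m/s


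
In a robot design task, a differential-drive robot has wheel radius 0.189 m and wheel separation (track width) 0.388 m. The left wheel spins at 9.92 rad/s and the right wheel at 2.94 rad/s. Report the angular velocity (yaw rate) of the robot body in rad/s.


omega = r*(wR - wL)/L = 0.189*(2.94 - (9.92))/0.388 = -3.4001

-3.4001 rad/s


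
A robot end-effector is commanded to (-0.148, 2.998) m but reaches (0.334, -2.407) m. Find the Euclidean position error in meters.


dx = 0.334 - (-0.148) = 0.4820, dy = -2.407 - (2.998) = -5.4050
err = sqrt(0.232324 + 29.214025) = 5.4264

5.4264 m


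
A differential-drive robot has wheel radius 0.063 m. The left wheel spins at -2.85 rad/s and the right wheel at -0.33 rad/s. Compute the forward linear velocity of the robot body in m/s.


v = r*(wR + wL)/2 = 0.063*(-0.33 + -2.85)/2 = -0.1002

-0.1002 m/s


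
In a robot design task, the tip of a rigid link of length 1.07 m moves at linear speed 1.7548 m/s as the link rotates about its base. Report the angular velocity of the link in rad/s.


omega = v / L = 1.7548 / 1.07 = 1.6400

1.6400 rad/s


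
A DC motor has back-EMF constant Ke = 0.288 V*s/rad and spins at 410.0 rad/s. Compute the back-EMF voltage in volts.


V_emf = Ke * omega = 0.288*410.0 = 118.0800

118.0800 V


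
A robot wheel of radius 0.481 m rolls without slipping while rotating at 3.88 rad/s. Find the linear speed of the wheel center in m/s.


v = omega * r = 3.88 * 0.481 = 1.8663

1.8663 m/s


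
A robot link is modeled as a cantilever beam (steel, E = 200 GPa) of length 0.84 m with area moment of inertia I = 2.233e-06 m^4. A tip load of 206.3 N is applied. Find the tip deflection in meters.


delta = F*L^3/(3*E*I) = 206.3*0.84^3/(3*2.000e+11*2.233e-06)
      = 122.2748352/1339800 = 9.1263e-05

9.1263e-05 m


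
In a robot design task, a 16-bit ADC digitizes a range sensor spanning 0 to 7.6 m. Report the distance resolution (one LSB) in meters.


res = range / 2^n = 7.6/2^16 = 7.6/65536 = 1.1597e-04

1.1597e-04 m


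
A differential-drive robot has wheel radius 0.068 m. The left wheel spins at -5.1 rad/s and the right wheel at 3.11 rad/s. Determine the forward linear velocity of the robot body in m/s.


v = r*(wR + wL)/2 = 0.068*(3.11 + -5.1)/2 = -0.0677

-0.0677 m/s


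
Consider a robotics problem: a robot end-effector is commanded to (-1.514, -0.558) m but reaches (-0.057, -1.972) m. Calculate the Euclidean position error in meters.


dx = -0.057 - (-1.514) = 1.4570, dy = -1.972 - (-0.558) = -1.4140
err = sqrt(2.122849 + 1.999396) = 2.0303

2.0303 m


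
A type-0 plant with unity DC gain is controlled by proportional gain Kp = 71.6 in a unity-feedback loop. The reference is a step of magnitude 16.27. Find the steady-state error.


e_ss = R/(1 + Kp) = 16.27/(1 + 71.6) = 16.27/72.6000 = 0.2241

0.2241


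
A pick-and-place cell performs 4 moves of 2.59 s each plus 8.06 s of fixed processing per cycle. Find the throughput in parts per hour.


T_cycle = 4*2.59 + 8.06 = 18.4200 s
rate = 3600/T = 195.4397

195.4397 parts/hour


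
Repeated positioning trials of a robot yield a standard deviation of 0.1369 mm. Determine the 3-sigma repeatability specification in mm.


repeatability = 3*sigma = 3*0.1369 = 0.4107

0.4107 mm


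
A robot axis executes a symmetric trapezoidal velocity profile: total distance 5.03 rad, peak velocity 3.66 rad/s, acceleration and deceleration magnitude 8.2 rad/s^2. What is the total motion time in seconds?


t_acc = v/a = 3.66/8.2 = 0.446341 s
d_acc = v^2/(2a) = 0.816805 rad (each ramp)
d_cruise = 5.03 - 2*0.816805 = 3.396390 rad
t_cruise = 3.396390/3.66 = 0.927975 s
t_total = 2*0.446341 + 0.927975 = 1.8207

1.8207 s


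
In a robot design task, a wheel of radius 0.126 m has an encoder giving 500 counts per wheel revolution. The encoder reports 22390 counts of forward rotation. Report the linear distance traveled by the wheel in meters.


revs = 22390/500 = 44.780000
d = revs * 2*pi*r = 44.780000 * 2*pi*0.126 = 35.4515

35.4515 m


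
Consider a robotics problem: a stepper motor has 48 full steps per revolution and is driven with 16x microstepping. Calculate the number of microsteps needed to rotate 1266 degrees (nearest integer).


step_size = 360/(48*16) = 360/768 = 0.468750 deg
n = 1266/(360/768) = 1266*768/360 = 2700.8000 -> 2701

2701 steps


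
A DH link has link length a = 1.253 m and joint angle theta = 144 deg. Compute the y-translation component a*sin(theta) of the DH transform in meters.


a*sin(theta) = 1.253*sin(144 deg) = 0.7365

0.7365 m


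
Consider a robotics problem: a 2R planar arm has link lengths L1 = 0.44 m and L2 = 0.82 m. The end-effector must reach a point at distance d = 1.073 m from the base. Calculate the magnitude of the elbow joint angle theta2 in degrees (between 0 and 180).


cos(th2) = (d^2 - L1^2 - L2^2)/(2*L1*L2) = (1.073^2 - 0.44^2 - 0.82^2)/(2*0.44*0.82) = 0.39541159
th2 = acos(0.39541159) = 66.7084 deg

66.7084 degrees


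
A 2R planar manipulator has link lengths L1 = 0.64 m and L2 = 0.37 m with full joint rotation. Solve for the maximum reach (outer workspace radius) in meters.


r_max = L1 + L2 = 0.64 + 0.37 = 1.0100

1.0100 m


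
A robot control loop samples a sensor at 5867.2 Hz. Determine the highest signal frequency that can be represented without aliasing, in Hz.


f_max = f_s/2 = 5867.2/2 = 2933.6000

2933.6000 Hz


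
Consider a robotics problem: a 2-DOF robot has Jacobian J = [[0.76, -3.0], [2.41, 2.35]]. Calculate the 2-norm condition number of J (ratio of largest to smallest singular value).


JJ^T eigenvalues: trace(JJ^T) = 20.9082, det(JJ^T) = det(J)^2 = 81.28825600
s_max^2 = (20.9082 + sqrt(111.99980324))/2 = 15.74559797
s_min^2 = (20.9082 - sqrt(111.99980324))/2 = 5.16260203
kappa = s_max/s_min = sqrt(15.74559797/5.16260203) = 1.7464

1.7464


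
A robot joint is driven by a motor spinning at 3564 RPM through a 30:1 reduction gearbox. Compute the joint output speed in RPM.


omega_joint = omega_motor / N = 3564 / 30 = 118.8000

118.8000 RPM


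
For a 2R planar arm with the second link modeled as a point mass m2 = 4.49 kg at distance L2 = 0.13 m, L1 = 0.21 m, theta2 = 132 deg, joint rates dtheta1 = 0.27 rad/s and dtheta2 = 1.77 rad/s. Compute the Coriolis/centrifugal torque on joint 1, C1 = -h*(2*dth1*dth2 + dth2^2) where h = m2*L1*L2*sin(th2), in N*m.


h = m2*L1*L2*sin(th2) = 4.49*0.21*0.13*sin(132 deg) = 0.091092
C1 = -h*(2*0.27*1.77 + 1.77^2) = -0.091092*4.0887 = -0.3724

-0.3724 N*m


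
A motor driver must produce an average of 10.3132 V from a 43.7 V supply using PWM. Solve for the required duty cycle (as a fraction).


D = V_avg/V_supply = 10.3132/43.7 = 0.2360

0.2360


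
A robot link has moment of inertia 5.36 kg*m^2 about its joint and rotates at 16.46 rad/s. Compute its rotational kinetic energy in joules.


KE = (1/2)*I*omega^2 = 0.5*5.36*16.46^2 = 726.0967

726.0967 J


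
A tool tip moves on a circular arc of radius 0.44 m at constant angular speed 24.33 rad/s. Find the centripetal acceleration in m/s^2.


a_c = omega^2 * r = 24.33^2 * 0.44 = 260.4575

260.4575 m/s^2


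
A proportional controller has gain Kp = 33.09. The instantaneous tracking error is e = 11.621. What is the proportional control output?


u_P = Kp * e = 33.09 * 11.621 = 384.5389

384.5389


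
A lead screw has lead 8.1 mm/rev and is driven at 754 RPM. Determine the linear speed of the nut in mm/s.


v = lead * (RPM/60) = 8.1*754/60 = 101.7900

101.7900 mm/s


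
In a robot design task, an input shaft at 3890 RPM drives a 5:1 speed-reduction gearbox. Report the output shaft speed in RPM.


omega_out = omega_in / N = 3890 / 5 = 778.0000

778.0000 RPM


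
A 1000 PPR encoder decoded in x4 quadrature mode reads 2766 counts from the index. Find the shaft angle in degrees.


angle = counts * 360 / (PPR*4) = 2766 * 360 / 4000 = 248.9400

248.9400 degrees


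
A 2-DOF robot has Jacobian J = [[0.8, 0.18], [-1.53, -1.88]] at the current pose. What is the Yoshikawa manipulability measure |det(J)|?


det(J) = 0.8*-1.88 - (0.18)*(-1.53) = -1.2286
|det(J)| = 1.2286

1.2286


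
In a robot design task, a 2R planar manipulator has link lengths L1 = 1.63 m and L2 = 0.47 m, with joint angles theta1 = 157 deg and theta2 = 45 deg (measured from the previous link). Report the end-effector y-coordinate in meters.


y = L1*sin(th1) + L2*sin(th1+th2) = 1.63*sin(157 deg) + 0.47*sin(202 deg) = 0.4608

0.4608 m


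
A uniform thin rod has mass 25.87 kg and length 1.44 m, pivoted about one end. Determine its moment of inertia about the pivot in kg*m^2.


I = (1/3)*m*L^2 = (1/3)*25.87*1.44^2 = 17.8813

17.8813 kg*m^2


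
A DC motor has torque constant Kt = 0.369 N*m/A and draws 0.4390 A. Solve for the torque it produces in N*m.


tau = Kt * I = 0.369*0.4390 = 0.1620

0.1620 N*m


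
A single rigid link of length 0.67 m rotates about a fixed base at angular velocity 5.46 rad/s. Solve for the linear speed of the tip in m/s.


v = L*omega = 0.67 * 5.46 = 3.6582

3.6582 m/s


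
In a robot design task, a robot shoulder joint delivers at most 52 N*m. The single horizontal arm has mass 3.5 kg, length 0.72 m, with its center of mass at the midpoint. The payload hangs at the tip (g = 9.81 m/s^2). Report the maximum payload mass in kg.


tau_arm = m_arm*g*(L/2) = 3.5*9.81*0.72/2 = 12.3606 N*m
tau_payload = tau_max - tau_arm = 52 - 12.3606 = 39.6394
m_payload = tau_payload / (g*L) = 39.6394 / (9.81*0.72) = 5.6121

5.6121 kg


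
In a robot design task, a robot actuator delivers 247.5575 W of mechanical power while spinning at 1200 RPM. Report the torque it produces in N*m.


omega = 1200 * 2*pi/60 = 125.663706 rad/s
tau = P / omega = 247.5575 / 125.663706 = 1.9700

1.9700 N*m


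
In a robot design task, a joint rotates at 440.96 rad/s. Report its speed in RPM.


RPM = 440.96 * 60/(2*pi) = 4210.8578

4210.8578 RPM


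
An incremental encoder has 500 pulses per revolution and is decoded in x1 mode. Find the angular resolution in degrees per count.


resolution = 360 / (PPR * 1) = 360 / 500 = 0.7200

0.7200 degrees


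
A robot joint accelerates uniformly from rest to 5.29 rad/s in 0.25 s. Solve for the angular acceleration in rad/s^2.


alpha = delta_omega / t = 5.29 / 0.25 = 21.1600

21.1600 rad/s^2


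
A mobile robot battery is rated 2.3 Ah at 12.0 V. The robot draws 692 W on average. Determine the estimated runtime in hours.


E = 2.3*12.0 = 27.6000 Wh
t = E/P = 27.6000/692 = 0.0399

0.0399 hours


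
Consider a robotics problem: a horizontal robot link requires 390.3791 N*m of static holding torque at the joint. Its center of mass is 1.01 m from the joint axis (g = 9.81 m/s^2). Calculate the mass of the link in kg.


m = tau / (g*L) = 390.3791 / (9.81 * 1.01) = 39.4000

39.4000 kg


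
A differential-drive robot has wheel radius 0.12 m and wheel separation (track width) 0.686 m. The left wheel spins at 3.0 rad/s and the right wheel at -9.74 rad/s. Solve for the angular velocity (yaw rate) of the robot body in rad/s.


omega = r*(wR - wL)/L = 0.12*(-9.74 - (3.0))/0.686 = -2.2286

-2.2286 rad/s


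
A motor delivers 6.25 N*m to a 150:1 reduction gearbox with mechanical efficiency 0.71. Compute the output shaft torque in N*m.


tau_out = tau_in * N * eta = 6.25 * 150 * 0.71 = 665.6250

665.6250 N*m


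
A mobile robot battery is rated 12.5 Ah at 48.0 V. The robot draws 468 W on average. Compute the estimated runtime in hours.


E = 12.5*48.0 = 600.0000 Wh
t = E/P = 600.0000/468 = 1.2821

1.2821 hours


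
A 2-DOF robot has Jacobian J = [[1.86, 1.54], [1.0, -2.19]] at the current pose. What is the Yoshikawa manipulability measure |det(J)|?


det(J) = 1.86*-2.19 - (1.54)*(1.0) = -5.6134
|det(J)| = 5.6134

5.6134


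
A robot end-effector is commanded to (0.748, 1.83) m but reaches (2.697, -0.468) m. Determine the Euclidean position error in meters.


dx = 2.697 - (0.748) = 1.9490, dy = -0.468 - (1.83) = -2.2980
err = sqrt(3.798601 + 5.280804) = 3.0132

3.0132 m


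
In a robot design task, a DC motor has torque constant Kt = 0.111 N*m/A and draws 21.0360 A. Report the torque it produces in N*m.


tau = Kt * I = 0.111*21.0360 = 2.3350

2.3350 N*m


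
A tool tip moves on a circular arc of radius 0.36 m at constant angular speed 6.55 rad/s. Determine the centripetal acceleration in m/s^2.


a_c = omega^2 * r = 6.55^2 * 0.36 = 15.4449

15.4449 m/s^2


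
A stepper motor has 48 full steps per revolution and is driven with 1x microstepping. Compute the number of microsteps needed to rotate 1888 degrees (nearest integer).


step_size = 360/(48*1) = 360/48 = 7.500000 deg
n = 1888/(360/48) = 1888*48/360 = 251.7333 -> 252

252 steps


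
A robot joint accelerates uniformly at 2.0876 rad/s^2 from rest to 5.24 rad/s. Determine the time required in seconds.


t = delta_omega / alpha = 5.24 / 2.0876 = 2.5101

2.5101 s


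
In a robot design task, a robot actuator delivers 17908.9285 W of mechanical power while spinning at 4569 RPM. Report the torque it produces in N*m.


omega = 4569 * 2*pi/60 = 478.464561 rad/s
tau = P / omega = 17908.9285 / 478.464561 = 37.4300

37.4300 N*m


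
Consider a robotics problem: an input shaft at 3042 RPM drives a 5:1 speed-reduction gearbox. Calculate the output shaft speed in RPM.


omega_out = omega_in / N = 3042 / 5 = 608.4000

608.4000 RPM


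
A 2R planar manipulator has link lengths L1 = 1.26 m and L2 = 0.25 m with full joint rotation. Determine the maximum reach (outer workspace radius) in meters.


r_max = L1 + L2 = 1.26 + 0.25 = 1.5100

1.5100 m


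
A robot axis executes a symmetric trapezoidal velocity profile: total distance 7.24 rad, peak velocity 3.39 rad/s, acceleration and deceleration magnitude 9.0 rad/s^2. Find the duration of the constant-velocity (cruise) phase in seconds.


t_acc = v/a = 0.376667 s, d_acc = v^2/(2a) = 0.638450 rad each
d_cruise = 7.24 - 2*0.638450 = 5.963100 rad
t_cruise = d_cruise/v = 5.963100/3.39 = 1.7590

1.7590 s


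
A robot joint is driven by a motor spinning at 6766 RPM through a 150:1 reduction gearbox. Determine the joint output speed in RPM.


omega_joint = omega_motor / N = 6766 / 150 = 45.1067

45.1067 RPM


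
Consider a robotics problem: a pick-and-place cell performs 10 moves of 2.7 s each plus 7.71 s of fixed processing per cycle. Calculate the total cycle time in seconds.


T = 10*2.7 + 7.71 = 34.7100

34.7100 s


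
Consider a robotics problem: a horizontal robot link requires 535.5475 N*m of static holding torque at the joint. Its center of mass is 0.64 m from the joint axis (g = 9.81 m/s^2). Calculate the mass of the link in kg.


m = tau / (g*L) = 535.5475 / (9.81 * 0.64) = 85.3000

85.3000 kg


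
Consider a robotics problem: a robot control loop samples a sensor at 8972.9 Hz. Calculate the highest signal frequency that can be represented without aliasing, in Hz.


f_max = f_s/2 = 8972.9/2 = 4486.4500

4486.4500 Hz


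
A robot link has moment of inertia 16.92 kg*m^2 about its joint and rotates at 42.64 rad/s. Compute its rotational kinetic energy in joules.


KE = (1/2)*I*omega^2 = 0.5*16.92*42.64^2 = 15381.7148

15381.7148 J


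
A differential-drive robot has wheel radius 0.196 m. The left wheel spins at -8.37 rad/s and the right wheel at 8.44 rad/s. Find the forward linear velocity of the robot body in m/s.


v = r*(wR + wL)/2 = 0.196*(8.44 + -8.37)/2 = 0.0069

0.0069 m/s


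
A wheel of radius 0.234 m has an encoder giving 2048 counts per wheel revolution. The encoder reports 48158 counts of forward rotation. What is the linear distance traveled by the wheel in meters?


revs = 48158/2048 = 23.514648
d = revs * 2*pi*r = 23.514648 * 2*pi*0.234 = 34.5728

34.5728 m


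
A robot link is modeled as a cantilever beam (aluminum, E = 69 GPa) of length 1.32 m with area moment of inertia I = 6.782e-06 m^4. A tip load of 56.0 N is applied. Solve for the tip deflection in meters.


delta = F*L^3/(3*E*I) = 56.0*1.32^3/(3*6.900e+10*6.782e-06)
      = 128.798208/1403874 = 9.1745e-05

9.1745e-05 m


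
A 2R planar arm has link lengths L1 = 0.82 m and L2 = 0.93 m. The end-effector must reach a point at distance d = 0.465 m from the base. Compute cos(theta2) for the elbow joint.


cos(th2) = (d^2 - L1^2 - L2^2)/(2*L1*L2) = (0.465^2 - 0.82^2 - 0.93^2)/(2*0.82*0.93) = -0.8662

-0.8662


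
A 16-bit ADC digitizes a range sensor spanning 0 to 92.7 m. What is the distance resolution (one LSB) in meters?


res = range / 2^n = 92.7/2^16 = 92.7/65536 = 0.0014

0.0014 m


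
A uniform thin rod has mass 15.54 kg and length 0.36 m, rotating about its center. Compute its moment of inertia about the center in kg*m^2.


I = (1/12)*m*L^2 = (1/12)*15.54*0.36^2 = 0.1678

0.1678 kg*m^2


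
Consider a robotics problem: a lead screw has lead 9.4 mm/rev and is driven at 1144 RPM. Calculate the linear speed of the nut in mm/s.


v = lead * (RPM/60) = 9.4*1144/60 = 179.2267

179.2267 mm/s


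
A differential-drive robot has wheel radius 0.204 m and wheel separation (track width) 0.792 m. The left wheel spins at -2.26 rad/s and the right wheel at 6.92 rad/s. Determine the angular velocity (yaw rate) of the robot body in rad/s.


omega = r*(wR - wL)/L = 0.204*(6.92 - (-2.26))/0.792 = 2.3645

2.3645 rad/s


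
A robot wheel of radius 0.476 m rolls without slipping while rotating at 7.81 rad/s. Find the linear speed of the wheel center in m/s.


v = omega * r = 7.81 * 0.476 = 3.7176

3.7176 m/s


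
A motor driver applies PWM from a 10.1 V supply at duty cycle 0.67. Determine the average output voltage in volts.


V_avg = V_supply * D = 10.1*0.67 = 6.7670

6.7670 V


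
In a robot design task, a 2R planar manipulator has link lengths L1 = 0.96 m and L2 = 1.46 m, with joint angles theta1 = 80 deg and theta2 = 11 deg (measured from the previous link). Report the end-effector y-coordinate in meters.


y = L1*sin(th1) + L2*sin(th1+th2) = 0.96*sin(80 deg) + 1.46*sin(91 deg) = 2.4052

2.4052 m


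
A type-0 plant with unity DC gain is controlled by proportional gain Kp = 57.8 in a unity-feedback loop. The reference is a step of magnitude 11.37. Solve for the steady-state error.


e_ss = R/(1 + Kp) = 11.37/(1 + 57.8) = 11.37/58.8000 = 0.1934

0.1934


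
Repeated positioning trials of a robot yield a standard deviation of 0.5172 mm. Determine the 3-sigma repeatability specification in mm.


repeatability = 3*sigma = 3*0.5172 = 1.5516

1.5516 mm


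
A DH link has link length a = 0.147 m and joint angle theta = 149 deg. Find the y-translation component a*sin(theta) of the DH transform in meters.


a*sin(theta) = 0.147*sin(149 deg) = 0.0757

0.0757 m


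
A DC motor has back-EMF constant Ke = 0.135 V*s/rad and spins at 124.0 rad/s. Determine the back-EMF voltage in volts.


V_emf = Ke * omega = 0.135*124.0 = 16.7400

16.7400 V


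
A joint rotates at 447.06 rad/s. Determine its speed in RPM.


RPM = 447.06 * 60/(2*pi) = 4269.1085

4269.1085 RPM
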